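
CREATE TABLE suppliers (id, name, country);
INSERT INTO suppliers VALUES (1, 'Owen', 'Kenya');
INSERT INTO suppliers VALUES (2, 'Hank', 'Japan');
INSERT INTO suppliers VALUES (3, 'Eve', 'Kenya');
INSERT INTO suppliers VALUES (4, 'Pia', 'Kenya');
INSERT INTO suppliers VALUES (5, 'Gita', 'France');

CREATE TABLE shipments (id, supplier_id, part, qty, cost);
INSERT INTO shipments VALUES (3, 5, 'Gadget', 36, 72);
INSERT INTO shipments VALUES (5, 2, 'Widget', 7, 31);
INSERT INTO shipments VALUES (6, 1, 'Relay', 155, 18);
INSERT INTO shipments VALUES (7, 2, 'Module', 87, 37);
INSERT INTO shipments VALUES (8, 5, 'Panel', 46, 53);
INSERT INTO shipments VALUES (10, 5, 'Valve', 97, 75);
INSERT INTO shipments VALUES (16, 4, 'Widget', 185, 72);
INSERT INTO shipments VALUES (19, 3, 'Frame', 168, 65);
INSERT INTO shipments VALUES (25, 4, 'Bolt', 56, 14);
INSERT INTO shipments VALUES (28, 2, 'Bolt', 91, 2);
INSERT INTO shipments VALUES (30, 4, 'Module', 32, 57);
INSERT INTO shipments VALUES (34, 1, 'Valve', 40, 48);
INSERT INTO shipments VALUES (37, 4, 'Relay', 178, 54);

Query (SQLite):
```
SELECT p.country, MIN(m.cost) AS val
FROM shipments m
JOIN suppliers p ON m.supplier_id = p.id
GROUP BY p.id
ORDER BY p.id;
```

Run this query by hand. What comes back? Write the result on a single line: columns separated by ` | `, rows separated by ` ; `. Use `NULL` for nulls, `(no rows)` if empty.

Join each shipments row to its suppliers via supplier_id.
Group joined rows by suppliers.id; compute MIN(m.cost) per group.
  1: ids {6, 34} → MIN(m.cost)=18
  2: ids {5, 7, 28} → MIN(m.cost)=2
  3: ids {19} → MIN(m.cost)=65
  4: ids {16, 25, 30, 37} → MIN(m.cost)=14
  5: ids {3, 8, 10} → MIN(m.cost)=53

Kenya | 18 ; Japan | 2 ; Kenya | 65 ; Kenya | 14 ; France | 53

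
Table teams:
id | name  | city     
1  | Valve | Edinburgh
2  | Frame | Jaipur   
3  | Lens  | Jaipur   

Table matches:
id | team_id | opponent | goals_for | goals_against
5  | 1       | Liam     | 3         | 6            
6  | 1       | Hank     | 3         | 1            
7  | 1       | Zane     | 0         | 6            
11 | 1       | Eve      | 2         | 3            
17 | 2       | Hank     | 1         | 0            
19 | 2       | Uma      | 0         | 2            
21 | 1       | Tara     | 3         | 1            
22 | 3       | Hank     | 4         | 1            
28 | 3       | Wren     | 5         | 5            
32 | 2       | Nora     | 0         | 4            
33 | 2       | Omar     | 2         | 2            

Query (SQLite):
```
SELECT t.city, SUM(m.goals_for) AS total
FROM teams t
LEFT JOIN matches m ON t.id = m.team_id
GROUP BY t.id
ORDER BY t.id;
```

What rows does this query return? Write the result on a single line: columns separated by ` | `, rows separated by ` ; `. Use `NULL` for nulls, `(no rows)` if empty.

Edinburgh | 11 ; Jaipur | 3 ; Jaipur | 9

LEFT JOIN keeps every teams row; unmatched ones get NULL for matches columns.
Group by teams.id and compute SUM(m.goals_for). SUM over an all-NULL group is NULL.
  1: ids {5, 6, 7, 11, 21} → SUM(m.goals_for)=11
  2: ids {17, 19, 32, 33} → SUM(m.goals_for)=3
  3: ids {22, 28} → SUM(m.goals_for)=9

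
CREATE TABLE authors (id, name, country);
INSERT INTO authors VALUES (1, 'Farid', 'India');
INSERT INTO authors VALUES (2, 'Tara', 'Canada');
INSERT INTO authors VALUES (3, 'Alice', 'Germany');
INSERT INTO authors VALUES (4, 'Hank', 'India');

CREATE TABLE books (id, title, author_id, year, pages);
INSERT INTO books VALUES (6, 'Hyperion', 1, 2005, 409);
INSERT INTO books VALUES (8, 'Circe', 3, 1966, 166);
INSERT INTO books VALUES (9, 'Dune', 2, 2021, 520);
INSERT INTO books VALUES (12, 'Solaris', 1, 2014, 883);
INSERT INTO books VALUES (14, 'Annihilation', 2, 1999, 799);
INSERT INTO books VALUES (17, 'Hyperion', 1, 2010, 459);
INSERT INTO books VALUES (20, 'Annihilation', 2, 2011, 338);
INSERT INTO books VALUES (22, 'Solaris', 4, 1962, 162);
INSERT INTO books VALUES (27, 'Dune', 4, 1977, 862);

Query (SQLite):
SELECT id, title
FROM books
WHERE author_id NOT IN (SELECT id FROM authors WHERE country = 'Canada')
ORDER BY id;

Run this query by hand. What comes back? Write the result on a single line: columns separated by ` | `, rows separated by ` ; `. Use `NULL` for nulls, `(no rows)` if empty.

Inner query: authors.id where country = 'Canada'.
Outer: keep books rows whose author_id is not in that set.
Inner query → {2}

6 | Hyperion ; 8 | Circe ; 12 | Solaris ; 17 | Hyperion ; 22 | Solaris ; 27 | Dune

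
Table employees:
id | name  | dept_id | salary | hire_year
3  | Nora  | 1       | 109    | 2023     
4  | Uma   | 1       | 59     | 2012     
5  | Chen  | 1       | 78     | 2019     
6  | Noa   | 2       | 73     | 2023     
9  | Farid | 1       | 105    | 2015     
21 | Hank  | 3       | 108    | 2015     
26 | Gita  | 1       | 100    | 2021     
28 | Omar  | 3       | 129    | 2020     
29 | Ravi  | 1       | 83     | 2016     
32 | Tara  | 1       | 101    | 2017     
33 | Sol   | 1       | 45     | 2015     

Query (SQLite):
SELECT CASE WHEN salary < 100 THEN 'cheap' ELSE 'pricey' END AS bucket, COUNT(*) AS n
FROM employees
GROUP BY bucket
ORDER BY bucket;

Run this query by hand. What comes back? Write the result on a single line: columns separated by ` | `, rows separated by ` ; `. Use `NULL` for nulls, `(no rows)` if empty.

Bucket rows by salary < 100 → 'cheap' else 'pricey'; count each bucket.

cheap | 5 ; pricey | 6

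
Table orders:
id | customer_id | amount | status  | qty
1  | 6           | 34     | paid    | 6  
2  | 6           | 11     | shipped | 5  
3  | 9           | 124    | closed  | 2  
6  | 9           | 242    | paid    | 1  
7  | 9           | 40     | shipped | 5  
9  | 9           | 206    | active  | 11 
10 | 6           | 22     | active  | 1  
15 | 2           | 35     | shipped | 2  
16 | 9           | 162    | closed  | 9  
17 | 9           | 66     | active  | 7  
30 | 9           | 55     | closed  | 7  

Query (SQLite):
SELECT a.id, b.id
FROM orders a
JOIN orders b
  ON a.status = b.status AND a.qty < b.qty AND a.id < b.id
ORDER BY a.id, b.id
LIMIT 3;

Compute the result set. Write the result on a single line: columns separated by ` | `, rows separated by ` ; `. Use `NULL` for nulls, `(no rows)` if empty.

3 | 16 ; 3 | 30 ; 10 | 17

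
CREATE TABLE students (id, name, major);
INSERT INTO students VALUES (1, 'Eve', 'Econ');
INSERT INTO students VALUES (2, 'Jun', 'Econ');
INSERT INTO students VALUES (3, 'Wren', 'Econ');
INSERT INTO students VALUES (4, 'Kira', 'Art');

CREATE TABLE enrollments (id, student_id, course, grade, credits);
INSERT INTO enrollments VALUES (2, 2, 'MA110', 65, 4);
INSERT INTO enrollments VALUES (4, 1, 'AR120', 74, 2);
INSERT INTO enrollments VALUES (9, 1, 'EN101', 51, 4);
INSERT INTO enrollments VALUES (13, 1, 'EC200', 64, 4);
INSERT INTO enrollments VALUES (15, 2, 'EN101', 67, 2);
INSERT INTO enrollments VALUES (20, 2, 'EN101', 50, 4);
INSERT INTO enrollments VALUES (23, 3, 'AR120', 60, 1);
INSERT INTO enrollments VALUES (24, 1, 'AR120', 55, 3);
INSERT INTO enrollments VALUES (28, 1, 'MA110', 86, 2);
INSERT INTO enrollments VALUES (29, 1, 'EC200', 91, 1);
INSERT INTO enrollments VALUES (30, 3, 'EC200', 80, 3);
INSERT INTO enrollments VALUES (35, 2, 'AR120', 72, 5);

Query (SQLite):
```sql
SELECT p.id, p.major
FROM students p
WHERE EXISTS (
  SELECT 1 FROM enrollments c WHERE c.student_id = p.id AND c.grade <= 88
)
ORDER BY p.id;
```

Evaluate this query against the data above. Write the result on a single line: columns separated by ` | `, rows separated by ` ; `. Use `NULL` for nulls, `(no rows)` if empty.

1 | Econ ; 2 | Econ ; 3 | Econ

For each students row, check whether any enrollments with matching student_id has grade <= 88.
Keep rows where that is true.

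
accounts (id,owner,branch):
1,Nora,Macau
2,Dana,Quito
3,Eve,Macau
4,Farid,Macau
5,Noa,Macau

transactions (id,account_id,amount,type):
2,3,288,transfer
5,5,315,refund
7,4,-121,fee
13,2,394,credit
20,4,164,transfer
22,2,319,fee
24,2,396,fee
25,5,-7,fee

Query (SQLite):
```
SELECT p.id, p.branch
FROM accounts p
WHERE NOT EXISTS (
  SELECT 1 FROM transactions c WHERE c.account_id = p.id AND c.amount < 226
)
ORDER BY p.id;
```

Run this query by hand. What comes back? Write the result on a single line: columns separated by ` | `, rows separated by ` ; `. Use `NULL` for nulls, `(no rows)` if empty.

1 | Macau ; 2 | Quito ; 3 | Macau

For each accounts row, check whether any transactions with matching account_id has amount < 226.
Keep rows where that is false.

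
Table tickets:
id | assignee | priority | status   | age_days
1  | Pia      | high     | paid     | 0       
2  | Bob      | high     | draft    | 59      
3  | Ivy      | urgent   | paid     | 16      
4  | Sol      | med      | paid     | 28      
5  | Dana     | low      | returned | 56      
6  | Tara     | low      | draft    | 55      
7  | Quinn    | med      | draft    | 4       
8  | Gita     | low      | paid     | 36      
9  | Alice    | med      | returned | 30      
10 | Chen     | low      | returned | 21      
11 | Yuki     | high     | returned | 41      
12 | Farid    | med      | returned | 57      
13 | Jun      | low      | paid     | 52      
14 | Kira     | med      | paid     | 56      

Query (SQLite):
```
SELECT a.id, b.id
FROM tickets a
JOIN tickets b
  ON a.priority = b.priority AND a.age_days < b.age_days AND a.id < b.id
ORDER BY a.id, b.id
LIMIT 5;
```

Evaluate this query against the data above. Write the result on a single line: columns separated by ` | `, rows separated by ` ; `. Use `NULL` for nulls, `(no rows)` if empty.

1 | 2 ; 1 | 11 ; 4 | 9 ; 4 | 12 ; 4 | 14

Pairs (a,b) with same priority, a.age_days < b.age_days, a.id < b.id.
priority groups: high:{1,2,11} low:{5,6,8,10,13} med:{4,7,9,12,14} urgent:{3}
Ordered by (a.id, b.id); first 5.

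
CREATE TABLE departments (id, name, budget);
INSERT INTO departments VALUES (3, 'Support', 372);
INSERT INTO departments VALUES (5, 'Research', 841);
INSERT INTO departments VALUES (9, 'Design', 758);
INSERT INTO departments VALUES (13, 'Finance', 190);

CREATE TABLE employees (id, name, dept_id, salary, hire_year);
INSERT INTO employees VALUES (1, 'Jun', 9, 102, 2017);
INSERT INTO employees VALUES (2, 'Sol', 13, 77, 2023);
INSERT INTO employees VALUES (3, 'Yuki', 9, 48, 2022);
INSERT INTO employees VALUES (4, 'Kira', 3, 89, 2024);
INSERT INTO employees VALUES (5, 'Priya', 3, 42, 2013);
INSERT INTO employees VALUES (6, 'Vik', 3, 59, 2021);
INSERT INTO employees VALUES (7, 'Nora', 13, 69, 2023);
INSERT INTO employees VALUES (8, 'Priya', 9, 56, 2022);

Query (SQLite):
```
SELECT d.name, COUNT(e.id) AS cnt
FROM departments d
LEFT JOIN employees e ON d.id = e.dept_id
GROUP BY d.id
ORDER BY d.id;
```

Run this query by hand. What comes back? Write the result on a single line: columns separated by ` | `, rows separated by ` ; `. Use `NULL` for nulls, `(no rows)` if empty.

Support | 3 ; Research | 0 ; Design | 3 ; Finance | 2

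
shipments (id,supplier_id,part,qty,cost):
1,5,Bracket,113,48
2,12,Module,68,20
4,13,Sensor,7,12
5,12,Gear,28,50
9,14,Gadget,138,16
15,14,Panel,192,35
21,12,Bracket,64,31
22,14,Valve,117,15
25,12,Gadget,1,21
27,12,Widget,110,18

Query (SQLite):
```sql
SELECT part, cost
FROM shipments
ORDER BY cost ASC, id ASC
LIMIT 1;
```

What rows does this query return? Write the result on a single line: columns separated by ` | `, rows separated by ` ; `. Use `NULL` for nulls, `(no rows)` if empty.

Sensor | 12

Sort by cost asc, tiebreak id asc: (12, id=4), (15, id=22), (16, id=9), (18, id=27) …. Take first 1.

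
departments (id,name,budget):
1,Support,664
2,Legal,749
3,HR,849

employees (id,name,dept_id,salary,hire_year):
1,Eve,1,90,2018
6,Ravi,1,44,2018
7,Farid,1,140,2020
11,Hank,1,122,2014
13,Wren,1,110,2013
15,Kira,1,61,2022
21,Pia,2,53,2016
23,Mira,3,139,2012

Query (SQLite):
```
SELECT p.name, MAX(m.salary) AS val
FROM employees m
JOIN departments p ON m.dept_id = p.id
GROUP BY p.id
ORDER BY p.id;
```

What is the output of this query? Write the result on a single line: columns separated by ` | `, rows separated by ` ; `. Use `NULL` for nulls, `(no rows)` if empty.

Join each employees row to its departments via dept_id.
Group joined rows by departments.id; compute MAX(m.salary) per group.
  1: ids {1, 6, 7, 11, 13, 15} → MAX(m.salary)=140
  2: ids {21} → MAX(m.salary)=53
  3: ids {23} → MAX(m.salary)=139

Support | 140 ; Legal | 53 ; HR | 139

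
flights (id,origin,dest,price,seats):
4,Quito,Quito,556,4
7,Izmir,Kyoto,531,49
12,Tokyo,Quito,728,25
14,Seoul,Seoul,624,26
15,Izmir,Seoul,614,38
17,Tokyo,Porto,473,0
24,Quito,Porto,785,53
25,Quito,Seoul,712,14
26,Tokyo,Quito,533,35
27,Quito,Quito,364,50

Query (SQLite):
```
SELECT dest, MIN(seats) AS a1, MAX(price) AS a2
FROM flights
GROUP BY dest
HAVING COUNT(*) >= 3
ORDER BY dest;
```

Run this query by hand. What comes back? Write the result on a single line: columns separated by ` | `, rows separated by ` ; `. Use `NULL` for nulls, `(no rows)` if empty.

Quito | 4 | 728 ; Seoul | 14 | 712

Group flights by dest.
Per group compute: MIN(seats), MAX(price).
HAVING: drop groups with fewer than 3 rows.
  Kyoto: ids {7} → MIN(seats)=49, MAX(price)=531
  Porto: ids {17, 24} → MIN(seats)=0, MAX(price)=785
  Quito: ids {4, 12, 26, 27} → MIN(seats)=4, MAX(price)=728
  Seoul: ids {14, 15, 25} → MIN(seats)=14, MAX(price)=712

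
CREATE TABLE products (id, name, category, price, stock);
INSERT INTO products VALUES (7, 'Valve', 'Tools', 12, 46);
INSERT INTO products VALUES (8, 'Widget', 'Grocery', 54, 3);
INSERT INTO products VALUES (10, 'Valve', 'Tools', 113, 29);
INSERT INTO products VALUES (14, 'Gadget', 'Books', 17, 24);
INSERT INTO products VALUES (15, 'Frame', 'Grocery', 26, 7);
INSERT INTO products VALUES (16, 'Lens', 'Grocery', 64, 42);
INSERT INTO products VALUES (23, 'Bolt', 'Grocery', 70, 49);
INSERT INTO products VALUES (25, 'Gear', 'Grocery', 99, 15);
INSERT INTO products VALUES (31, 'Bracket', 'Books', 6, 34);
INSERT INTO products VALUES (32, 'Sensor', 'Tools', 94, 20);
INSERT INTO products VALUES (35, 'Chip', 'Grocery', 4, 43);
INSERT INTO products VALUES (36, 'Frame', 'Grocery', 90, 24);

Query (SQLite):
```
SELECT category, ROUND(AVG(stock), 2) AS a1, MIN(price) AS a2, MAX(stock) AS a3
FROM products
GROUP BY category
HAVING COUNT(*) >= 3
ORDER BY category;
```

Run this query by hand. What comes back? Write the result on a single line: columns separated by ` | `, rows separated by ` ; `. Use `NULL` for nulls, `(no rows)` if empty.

Group products by category.
Per group compute: ROUND(AVG(stock), 2), MIN(price), MAX(stock).
HAVING: drop groups with fewer than 3 rows.
  Books: ids {14, 31} → ROUND(AVG(stock), 2)=29, MIN(price)=6, MAX(stock)=34
  Grocery: ids {8, 15, 16, 23, 25, 35, 36} → ROUND(AVG(stock), 2)=26.14, MIN(price)=4, MAX(stock)=49
  Tools: ids {7, 10, 32} → ROUND(AVG(stock), 2)=31.67, MIN(price)=12, MAX(stock)=46

Grocery | 26.14 | 4 | 49 ; Tools | 31.67 | 12 | 46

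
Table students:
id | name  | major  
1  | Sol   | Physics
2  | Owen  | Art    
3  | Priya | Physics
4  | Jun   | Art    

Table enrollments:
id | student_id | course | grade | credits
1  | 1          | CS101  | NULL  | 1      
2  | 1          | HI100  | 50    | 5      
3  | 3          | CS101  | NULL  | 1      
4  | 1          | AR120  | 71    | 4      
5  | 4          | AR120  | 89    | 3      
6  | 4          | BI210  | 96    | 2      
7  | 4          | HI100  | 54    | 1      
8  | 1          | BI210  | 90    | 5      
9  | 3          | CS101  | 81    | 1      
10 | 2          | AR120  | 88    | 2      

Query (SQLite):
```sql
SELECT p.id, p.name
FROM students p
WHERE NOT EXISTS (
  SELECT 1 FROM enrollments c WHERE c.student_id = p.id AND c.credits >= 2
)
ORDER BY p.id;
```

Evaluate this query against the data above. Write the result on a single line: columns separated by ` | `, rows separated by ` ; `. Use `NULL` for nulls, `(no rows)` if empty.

3 | Priya

For each students row, check whether any enrollments with matching student_id has credits >= 2.
Keep rows where that is false.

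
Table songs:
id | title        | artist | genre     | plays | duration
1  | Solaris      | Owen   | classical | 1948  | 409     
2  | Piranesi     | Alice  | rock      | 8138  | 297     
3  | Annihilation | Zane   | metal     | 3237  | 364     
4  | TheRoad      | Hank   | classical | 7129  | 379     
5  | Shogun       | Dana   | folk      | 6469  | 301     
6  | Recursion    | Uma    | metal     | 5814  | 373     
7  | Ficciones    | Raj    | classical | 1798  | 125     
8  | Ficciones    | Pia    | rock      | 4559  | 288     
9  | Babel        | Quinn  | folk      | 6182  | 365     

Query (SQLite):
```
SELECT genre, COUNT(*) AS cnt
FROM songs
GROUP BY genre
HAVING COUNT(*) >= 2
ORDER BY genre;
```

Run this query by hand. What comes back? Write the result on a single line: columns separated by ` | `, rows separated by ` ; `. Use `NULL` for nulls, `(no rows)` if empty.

Partition songs by genre; compute COUNT(*) within each group.
HAVING: keep groups with count ≥ 2.
  classical: ids {1, 4, 7} → COUNT(*)=3
  folk: ids {5, 9} → COUNT(*)=2
  metal: ids {3, 6} → COUNT(*)=2
  rock: ids {2, 8} → COUNT(*)=2

classical | 3 ; folk | 2 ; metal | 2 ; rock | 2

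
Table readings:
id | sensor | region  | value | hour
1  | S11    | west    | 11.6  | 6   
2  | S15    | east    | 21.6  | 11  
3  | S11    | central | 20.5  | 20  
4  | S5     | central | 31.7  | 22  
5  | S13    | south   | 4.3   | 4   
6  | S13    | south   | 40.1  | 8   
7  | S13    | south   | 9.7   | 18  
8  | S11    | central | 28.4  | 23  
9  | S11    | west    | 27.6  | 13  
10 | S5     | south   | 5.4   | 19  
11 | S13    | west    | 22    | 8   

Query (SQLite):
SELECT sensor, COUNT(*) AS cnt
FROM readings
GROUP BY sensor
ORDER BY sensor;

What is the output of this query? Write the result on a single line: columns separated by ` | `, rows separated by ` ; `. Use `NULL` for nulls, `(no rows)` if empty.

Partition readings by sensor; compute COUNT(*) within each group.
  S11: ids {1, 3, 8, 9} → COUNT(*)=4
  S13: ids {5, 6, 7, 11} → COUNT(*)=4
  S15: ids {2} → COUNT(*)=1
  S5: ids {4, 10} → COUNT(*)=2

S11 | 4 ; S13 | 4 ; S15 | 1 ; S5 | 2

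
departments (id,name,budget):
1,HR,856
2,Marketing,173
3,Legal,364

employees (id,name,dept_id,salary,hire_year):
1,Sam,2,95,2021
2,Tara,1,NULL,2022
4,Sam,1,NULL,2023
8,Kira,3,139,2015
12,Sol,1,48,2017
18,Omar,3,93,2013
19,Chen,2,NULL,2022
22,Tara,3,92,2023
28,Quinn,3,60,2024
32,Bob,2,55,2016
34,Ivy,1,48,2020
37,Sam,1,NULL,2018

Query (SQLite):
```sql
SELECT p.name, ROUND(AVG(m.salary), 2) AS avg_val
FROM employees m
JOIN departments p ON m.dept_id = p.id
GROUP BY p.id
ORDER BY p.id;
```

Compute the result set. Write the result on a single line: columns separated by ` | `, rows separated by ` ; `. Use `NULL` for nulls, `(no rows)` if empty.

HR | 48 ; Marketing | 75 ; Legal | 96

Join each employees row to its departments via dept_id.
Group joined rows by departments.id; compute ROUND(AVG(m.salary), 2) per group.
  1: ids {2, 4, 12, 34, 37} → ROUND(AVG(m.salary), 2)=48
  2: ids {1, 19, 32} → ROUND(AVG(m.salary), 2)=75
  3: ids {8, 18, 22, 28} → ROUND(AVG(m.salary), 2)=96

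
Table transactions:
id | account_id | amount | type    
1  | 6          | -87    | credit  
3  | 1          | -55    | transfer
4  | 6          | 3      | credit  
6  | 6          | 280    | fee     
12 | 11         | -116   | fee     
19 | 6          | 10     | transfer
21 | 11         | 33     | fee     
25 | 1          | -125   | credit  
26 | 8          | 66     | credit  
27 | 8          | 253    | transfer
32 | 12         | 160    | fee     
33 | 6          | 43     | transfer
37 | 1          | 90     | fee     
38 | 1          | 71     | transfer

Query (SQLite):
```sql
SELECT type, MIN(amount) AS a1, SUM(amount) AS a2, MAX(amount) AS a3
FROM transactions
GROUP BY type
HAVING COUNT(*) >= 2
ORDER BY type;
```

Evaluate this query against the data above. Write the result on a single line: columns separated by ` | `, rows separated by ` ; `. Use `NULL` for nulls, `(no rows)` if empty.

Group transactions by type.
Per group compute: MIN(amount), SUM(amount), MAX(amount).
HAVING: drop groups with fewer than 2 rows.
  credit: ids {1, 4, 25, 26} → MIN(amount)=-125, SUM(amount)=-143, MAX(amount)=66
  fee: ids {6, 12, 21, 32, 37} → MIN(amount)=-116, SUM(amount)=447, MAX(amount)=280
  transfer: ids {3, 19, 27, 33, 38} → MIN(amount)=-55, SUM(amount)=322, MAX(amount)=253

credit | -125 | -143 | 66 ; fee | -116 | 447 | 280 ; transfer | -55 | 322 | 253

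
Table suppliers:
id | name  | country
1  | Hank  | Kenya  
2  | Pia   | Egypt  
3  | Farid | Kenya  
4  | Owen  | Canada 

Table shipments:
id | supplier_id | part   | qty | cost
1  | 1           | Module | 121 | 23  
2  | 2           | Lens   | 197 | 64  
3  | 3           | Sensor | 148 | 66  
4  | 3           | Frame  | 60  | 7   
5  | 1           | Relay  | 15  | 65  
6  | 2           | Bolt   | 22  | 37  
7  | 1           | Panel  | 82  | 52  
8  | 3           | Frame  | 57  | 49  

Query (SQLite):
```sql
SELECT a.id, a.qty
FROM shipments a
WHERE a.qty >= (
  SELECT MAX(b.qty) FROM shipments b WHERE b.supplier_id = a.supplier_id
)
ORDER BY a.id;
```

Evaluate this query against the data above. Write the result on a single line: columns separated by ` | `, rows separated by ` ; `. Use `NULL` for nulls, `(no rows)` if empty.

1 | 121 ; 2 | 197 ; 3 | 148

For each shipments row a, compute MAX(qty) over rows sharing a.supplier_id.
Keep row a if a.qty >= that per-group MAX.
  supplier_id=1: MAX(qty) = 121
  supplier_id=2: MAX(qty) = 197
  supplier_id=3: MAX(qty) = 148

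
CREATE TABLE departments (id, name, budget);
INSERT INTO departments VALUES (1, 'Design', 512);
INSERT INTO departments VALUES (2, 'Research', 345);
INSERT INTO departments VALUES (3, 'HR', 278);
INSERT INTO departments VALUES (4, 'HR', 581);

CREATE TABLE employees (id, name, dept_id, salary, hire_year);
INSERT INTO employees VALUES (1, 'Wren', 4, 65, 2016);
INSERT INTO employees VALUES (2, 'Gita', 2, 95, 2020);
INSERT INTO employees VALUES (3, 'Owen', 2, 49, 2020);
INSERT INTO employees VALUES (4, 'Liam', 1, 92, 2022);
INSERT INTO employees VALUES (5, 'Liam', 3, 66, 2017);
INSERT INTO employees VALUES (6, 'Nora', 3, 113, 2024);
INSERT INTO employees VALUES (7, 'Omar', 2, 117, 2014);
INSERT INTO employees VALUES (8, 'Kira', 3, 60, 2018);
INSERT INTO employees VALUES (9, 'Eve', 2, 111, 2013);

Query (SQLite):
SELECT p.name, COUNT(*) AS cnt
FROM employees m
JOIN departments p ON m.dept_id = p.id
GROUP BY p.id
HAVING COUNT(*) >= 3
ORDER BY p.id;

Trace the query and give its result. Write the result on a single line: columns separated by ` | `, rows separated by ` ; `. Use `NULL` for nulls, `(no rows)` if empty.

Join each employees row to its departments via dept_id.
Group joined rows by departments.id; compute COUNT(*) per group.
HAVING: keep groups with count ≥ 3.
  1: ids {4} → COUNT(*)=1
  2: ids {2, 3, 7, 9} → COUNT(*)=4
  3: ids {5, 6, 8} → COUNT(*)=3
  4: ids {1} → COUNT(*)=1

Research | 4 ; HR | 3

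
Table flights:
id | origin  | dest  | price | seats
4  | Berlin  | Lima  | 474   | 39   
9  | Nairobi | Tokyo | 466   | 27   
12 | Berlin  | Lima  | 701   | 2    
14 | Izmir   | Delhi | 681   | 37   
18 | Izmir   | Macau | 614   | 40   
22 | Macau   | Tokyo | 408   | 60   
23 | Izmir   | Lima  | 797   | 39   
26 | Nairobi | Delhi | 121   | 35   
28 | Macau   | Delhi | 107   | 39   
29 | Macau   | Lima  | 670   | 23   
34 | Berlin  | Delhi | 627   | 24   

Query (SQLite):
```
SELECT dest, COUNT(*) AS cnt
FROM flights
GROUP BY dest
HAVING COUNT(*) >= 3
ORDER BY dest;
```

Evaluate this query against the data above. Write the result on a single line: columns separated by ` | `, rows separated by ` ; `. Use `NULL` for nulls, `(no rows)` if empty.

Delhi | 4 ; Lima | 4

Partition flights by dest; compute COUNT(*) within each group.
HAVING: keep groups with count ≥ 3.
  Delhi: ids {14, 26, 28, 34} → COUNT(*)=4
  Lima: ids {4, 12, 23, 29} → COUNT(*)=4
  Macau: ids {18} → COUNT(*)=1
  Tokyo: ids {9, 22} → COUNT(*)=2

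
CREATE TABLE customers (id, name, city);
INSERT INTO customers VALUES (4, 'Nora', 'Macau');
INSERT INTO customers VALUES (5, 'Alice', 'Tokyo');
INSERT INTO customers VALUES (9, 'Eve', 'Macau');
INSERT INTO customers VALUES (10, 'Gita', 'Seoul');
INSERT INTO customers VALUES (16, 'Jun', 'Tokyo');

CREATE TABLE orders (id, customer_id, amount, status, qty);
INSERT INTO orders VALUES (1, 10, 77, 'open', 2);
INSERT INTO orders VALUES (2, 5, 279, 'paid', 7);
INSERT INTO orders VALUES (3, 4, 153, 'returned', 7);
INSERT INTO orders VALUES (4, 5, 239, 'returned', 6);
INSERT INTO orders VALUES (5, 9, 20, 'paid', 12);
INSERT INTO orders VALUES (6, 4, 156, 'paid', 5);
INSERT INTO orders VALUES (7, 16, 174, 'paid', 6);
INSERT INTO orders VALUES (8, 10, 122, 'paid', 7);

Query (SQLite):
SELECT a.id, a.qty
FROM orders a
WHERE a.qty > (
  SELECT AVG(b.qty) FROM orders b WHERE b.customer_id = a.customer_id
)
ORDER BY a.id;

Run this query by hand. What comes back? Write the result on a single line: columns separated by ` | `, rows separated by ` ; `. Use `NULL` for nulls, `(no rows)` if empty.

2 | 7 ; 3 | 7 ; 8 | 7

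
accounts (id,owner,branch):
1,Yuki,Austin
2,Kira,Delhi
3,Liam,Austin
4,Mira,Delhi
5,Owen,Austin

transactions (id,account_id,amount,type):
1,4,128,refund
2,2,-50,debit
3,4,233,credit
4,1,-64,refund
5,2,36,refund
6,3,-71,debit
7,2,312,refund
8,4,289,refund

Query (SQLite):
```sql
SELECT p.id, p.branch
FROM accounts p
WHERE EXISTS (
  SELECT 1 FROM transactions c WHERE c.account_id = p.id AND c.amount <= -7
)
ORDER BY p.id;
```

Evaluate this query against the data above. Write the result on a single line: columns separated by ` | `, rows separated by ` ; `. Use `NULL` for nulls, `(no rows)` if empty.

For each accounts row, check whether any transactions with matching account_id has amount <= -7.
Keep rows where that is true.

1 | Austin ; 2 | Delhi ; 3 | Austin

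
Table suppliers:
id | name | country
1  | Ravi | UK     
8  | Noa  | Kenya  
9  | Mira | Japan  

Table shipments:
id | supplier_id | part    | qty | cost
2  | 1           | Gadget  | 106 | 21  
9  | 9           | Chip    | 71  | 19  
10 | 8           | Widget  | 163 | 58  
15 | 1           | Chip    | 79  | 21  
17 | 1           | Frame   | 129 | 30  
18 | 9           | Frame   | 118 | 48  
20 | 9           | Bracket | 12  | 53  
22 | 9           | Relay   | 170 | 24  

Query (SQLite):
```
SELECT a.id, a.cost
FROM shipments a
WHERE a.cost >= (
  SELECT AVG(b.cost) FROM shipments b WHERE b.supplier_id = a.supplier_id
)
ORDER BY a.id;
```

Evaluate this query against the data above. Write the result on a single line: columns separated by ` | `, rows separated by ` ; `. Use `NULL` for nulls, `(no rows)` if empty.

10 | 58 ; 17 | 30 ; 18 | 48 ; 20 | 53

For each shipments row a, compute AVG(cost) over rows sharing a.supplier_id.
Keep row a if a.cost >= that per-group AVG.
  supplier_id=1: AVG(cost) = 24.0
  supplier_id=8: AVG(cost) = 58.0
  supplier_id=9: AVG(cost) = 36.0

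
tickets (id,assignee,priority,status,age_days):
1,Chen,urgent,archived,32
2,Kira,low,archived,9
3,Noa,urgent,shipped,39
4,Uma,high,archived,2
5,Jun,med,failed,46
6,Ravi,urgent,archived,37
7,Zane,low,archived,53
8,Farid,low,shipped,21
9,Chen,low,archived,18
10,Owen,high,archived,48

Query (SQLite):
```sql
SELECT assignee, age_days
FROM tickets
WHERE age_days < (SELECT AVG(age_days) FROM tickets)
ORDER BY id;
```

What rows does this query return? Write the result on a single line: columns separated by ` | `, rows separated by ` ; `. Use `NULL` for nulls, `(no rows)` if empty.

Kira | 9 ; Uma | 2 ; Farid | 21 ; Chen | 18

Scalar subquery: AVG(age_days) over all tickets rows = 30.5.
Keep rows where age_days < that value.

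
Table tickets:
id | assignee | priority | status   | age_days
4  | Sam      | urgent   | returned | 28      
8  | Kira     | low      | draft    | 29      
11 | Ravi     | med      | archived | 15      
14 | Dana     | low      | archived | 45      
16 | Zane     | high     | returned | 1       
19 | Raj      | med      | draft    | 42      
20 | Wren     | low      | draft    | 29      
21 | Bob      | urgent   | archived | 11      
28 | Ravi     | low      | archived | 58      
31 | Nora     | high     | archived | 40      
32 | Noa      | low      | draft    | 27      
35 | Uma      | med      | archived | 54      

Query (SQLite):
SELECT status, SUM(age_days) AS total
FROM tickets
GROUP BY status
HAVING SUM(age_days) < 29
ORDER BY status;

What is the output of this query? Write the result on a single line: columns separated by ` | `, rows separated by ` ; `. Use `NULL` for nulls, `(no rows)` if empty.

Partition tickets by status; compute SUM(age_days) within each group.
HAVING: keep groups where SUM(age_days) < 29.
  archived: ids {11, 14, 21, 28, 31, 35} → SUM(age_days)=223
  draft: ids {8, 19, 20, 32} → SUM(age_days)=127
  returned: ids {4, 16} → SUM(age_days)=29

(no rows)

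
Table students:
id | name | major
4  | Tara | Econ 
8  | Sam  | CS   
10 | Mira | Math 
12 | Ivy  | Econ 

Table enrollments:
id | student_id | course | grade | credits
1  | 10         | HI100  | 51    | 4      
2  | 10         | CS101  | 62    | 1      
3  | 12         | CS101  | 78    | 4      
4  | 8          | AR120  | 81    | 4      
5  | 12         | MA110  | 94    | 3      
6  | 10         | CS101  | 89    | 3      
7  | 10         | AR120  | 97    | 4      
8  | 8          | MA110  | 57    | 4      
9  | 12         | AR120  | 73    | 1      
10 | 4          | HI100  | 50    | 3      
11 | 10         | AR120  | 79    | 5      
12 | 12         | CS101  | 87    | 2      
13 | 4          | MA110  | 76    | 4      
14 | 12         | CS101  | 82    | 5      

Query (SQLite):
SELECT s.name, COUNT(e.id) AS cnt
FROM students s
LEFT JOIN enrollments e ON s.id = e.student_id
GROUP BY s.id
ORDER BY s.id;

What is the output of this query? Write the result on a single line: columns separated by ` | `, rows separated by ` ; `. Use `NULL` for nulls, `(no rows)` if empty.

Tara | 2 ; Sam | 2 ; Mira | 5 ; Ivy | 5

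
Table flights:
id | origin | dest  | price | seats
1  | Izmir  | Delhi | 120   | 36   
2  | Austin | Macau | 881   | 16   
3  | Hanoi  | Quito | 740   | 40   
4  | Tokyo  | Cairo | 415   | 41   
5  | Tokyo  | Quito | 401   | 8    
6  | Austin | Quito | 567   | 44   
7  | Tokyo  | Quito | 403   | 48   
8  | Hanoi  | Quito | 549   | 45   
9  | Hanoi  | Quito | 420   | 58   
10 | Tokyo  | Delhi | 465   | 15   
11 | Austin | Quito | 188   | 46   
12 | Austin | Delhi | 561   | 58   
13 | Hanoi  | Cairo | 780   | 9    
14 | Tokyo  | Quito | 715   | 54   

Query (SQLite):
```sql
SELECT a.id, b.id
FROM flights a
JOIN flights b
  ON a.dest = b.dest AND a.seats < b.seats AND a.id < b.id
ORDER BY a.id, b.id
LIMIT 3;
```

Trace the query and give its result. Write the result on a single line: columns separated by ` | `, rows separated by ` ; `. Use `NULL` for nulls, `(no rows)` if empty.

1 | 12 ; 3 | 6 ; 3 | 7

Pairs (a,b) with same dest, a.seats < b.seats, a.id < b.id.
dest groups: Cairo:{4,13} Delhi:{1,10,12} Macau:{2} Quito:{3,5,6,7,8,9,11,14}
Ordered by (a.id, b.id); first 3.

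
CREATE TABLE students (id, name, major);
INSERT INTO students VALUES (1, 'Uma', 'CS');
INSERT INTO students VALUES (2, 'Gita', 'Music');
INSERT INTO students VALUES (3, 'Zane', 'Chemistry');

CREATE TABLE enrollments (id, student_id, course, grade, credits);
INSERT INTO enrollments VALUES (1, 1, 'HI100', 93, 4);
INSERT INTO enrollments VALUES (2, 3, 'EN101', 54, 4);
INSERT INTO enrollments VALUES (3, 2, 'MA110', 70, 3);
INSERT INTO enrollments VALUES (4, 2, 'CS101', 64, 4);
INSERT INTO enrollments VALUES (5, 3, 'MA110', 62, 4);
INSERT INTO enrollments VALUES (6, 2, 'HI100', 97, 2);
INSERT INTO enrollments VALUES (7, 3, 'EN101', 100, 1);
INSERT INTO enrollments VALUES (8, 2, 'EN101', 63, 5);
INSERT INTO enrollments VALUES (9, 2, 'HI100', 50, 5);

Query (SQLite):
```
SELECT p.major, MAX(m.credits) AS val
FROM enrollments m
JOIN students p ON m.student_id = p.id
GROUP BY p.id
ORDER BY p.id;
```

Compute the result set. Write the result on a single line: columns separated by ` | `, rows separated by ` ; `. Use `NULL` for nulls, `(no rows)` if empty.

CS | 4 ; Music | 5 ; Chemistry | 4

Join each enrollments row to its students via student_id.
Group joined rows by students.id; compute MAX(m.credits) per group.
  1: ids {1} → MAX(m.credits)=4
  2: ids {3, 4, 6, 8, 9} → MAX(m.credits)=5
  3: ids {2, 5, 7} → MAX(m.credits)=4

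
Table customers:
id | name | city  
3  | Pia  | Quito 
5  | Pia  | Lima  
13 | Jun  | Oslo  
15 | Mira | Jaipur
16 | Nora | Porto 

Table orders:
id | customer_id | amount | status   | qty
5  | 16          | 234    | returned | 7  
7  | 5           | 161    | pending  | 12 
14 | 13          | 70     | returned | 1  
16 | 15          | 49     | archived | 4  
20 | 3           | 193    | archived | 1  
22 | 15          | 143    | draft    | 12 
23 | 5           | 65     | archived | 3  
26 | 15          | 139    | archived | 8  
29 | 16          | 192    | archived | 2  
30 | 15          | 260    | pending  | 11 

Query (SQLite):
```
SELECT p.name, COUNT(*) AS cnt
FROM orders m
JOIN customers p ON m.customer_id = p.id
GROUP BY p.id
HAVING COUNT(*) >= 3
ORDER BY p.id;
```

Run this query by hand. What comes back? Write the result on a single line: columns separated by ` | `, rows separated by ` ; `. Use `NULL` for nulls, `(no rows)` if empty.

Mira | 4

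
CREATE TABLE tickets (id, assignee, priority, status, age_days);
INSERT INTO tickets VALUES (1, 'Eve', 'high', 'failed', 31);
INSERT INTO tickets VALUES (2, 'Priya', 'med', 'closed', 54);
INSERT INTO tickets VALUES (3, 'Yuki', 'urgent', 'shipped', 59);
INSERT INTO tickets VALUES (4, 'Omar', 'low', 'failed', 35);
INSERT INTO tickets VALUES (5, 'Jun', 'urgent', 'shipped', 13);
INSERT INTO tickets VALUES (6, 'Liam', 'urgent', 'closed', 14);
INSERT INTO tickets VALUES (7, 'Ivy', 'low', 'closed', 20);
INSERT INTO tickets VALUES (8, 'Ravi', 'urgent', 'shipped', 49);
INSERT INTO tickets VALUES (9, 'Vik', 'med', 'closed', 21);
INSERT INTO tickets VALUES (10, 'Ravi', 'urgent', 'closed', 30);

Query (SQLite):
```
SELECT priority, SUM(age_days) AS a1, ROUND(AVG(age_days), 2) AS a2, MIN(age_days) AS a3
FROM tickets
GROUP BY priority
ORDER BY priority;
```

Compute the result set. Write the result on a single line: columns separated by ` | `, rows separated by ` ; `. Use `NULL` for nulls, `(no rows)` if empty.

high | 31 | 31 | 31 ; low | 55 | 27.5 | 20 ; med | 75 | 37.5 | 21 ; urgent | 165 | 33 | 13

Group tickets by priority.
Per group compute: SUM(age_days), ROUND(AVG(age_days), 2), MIN(age_days).
  high: ids {1} → SUM(age_days)=31, ROUND(AVG(age_days), 2)=31, MIN(age_days)=31
  low: ids {4, 7} → SUM(age_days)=55, ROUND(AVG(age_days), 2)=27.5, MIN(age_days)=20
  med: ids {2, 9} → SUM(age_days)=75, ROUND(AVG(age_days), 2)=37.5, MIN(age_days)=21
  urgent: ids {3, 5, 6, 8, 10} → SUM(age_days)=165, ROUND(AVG(age_days), 2)=33, MIN(age_days)=13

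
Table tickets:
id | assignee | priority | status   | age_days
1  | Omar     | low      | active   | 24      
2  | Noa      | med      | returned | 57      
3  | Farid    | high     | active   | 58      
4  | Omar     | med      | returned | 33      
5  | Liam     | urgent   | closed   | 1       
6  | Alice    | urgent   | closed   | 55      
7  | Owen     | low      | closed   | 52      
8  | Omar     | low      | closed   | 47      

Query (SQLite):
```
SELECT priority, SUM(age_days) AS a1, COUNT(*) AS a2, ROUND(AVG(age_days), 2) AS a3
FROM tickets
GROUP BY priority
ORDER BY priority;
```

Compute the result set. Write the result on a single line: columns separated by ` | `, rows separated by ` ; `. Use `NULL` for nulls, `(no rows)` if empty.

Group tickets by priority.
Per group compute: SUM(age_days), COUNT(*), ROUND(AVG(age_days), 2).
  high: ids {3} → SUM(age_days)=58, COUNT(*)=1, ROUND(AVG(age_days), 2)=58
  low: ids {1, 7, 8} → SUM(age_days)=123, COUNT(*)=3, ROUND(AVG(age_days), 2)=41
  med: ids {2, 4} → SUM(age_days)=90, COUNT(*)=2, ROUND(AVG(age_days), 2)=45
  urgent: ids {5, 6} → SUM(age_days)=56, COUNT(*)=2, ROUND(AVG(age_days), 2)=28

high | 58 | 1 | 58 ; low | 123 | 3 | 41 ; med | 90 | 2 | 45 ; urgent | 56 | 2 | 28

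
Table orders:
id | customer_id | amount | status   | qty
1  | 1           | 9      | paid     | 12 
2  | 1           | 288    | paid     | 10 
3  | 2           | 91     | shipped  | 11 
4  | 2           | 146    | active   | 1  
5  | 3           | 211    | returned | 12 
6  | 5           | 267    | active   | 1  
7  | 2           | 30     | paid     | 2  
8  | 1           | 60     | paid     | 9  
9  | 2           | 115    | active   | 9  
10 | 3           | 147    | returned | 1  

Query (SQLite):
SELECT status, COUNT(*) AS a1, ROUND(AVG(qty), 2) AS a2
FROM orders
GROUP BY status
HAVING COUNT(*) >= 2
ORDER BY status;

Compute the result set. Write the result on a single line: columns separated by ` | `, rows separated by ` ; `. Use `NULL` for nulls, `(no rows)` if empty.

active | 3 | 3.67 ; paid | 4 | 8.25 ; returned | 2 | 6.5

Group orders by status.
Per group compute: COUNT(*), ROUND(AVG(qty), 2).
HAVING: drop groups with fewer than 2 rows.
  active: ids {4, 6, 9} → COUNT(*)=3, ROUND(AVG(qty), 2)=3.67
  paid: ids {1, 2, 7, 8} → COUNT(*)=4, ROUND(AVG(qty), 2)=8.25
  returned: ids {5, 10} → COUNT(*)=2, ROUND(AVG(qty), 2)=6.5
  shipped: ids {3} → COUNT(*)=1, ROUND(AVG(qty), 2)=11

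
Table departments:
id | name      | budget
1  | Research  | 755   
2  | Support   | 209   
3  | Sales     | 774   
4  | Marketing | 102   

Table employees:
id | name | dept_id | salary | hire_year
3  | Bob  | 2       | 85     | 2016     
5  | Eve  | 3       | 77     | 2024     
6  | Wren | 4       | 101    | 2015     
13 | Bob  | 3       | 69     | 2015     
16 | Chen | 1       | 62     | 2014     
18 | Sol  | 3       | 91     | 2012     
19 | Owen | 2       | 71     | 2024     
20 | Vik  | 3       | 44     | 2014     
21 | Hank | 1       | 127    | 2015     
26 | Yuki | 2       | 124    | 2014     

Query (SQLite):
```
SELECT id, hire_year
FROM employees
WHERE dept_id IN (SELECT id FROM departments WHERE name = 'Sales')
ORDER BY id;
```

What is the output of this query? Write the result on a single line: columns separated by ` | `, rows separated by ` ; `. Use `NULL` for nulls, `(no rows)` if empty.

5 | 2024 ; 13 | 2015 ; 18 | 2012 ; 20 | 2014

Inner query: departments.id where name = 'Sales'.
Outer: keep employees rows whose dept_id is in that set.
Inner query → {3}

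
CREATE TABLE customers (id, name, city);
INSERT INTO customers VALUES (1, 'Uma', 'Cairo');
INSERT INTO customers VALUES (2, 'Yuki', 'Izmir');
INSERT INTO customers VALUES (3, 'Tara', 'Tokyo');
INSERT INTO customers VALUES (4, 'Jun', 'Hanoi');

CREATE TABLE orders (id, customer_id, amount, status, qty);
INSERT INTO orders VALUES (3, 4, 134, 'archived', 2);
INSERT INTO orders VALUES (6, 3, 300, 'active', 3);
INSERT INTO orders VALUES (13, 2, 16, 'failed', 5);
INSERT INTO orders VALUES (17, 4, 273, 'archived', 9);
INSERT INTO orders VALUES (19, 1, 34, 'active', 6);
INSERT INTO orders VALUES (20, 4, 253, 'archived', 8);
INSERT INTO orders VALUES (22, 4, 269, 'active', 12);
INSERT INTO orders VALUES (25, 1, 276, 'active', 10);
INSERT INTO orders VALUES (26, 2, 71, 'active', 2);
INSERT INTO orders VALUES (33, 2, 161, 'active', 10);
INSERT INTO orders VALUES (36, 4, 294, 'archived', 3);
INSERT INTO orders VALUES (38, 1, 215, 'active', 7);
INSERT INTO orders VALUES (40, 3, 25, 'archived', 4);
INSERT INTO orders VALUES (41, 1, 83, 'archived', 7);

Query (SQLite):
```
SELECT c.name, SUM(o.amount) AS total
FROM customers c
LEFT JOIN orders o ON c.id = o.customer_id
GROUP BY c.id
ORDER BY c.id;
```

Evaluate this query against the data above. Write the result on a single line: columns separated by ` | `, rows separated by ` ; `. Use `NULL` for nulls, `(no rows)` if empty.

Uma | 608 ; Yuki | 248 ; Tara | 325 ; Jun | 1223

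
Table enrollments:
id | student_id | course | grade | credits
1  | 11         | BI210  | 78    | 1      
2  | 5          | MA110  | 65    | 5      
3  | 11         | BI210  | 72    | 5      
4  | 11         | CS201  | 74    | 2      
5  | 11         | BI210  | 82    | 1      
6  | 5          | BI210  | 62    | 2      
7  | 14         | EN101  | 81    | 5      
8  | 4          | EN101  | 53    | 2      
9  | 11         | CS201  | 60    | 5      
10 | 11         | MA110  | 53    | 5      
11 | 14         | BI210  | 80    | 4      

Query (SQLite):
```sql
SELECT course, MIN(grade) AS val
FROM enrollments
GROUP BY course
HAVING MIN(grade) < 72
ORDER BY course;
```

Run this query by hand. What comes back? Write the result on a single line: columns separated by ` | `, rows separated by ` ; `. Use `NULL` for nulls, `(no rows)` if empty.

BI210 | 62 ; CS201 | 60 ; EN101 | 53 ; MA110 | 53

Partition enrollments by course; compute MIN(grade) within each group.
HAVING: keep groups where MIN(grade) < 72.
  BI210: ids {1, 3, 5, 6, 11} → MIN(grade)=62
  CS201: ids {4, 9} → MIN(grade)=60
  EN101: ids {7, 8} → MIN(grade)=53
  MA110: ids {2, 10} → MIN(grade)=53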